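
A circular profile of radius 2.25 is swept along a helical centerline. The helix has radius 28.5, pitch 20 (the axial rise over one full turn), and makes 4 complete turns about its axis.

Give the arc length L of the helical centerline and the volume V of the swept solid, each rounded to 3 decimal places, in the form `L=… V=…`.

L=720.737 V=11462.823

2πR = 2π·28.5 = 179.070781
per-turn = √(179.070781² + 20²) = √(32066.3447 + 400) = √32466.3447 = 180.184197
L = 4 × 180.184197 = 720.736786
V = π·2.25² × L = 15.904313 × 720.736786 = 11462.823303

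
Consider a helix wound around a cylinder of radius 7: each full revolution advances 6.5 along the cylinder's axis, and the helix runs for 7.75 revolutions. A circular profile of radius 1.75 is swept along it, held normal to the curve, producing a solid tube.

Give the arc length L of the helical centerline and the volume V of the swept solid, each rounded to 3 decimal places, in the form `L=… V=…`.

2πR = 2π·7 = 43.982297
per-turn = √(43.982297² + 6.5²) = √(1934.4425 + 42.25) = √1976.6925 = 44.460010
L = 7.75 × 44.460010 = 344.565075
V = π·1.75² × L = 9.621128 × 344.565075 = 3315.104521

L=344.565 V=3315.105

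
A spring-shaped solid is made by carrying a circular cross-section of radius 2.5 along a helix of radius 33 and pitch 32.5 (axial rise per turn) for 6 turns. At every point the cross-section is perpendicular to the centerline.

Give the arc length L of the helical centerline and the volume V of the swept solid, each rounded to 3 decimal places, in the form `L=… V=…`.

2πR = 2π·33 = 207.345115
per-turn = √(207.345115² + 32.5²) = √(42991.9968 + 1056.25) = √44048.2468 = 209.876742
L = 6 × 209.876742 = 1259.260451
V = π·2.5² × L = 19.634954 × 1259.260451 = 24725.521139

L=1259.260 V=24725.521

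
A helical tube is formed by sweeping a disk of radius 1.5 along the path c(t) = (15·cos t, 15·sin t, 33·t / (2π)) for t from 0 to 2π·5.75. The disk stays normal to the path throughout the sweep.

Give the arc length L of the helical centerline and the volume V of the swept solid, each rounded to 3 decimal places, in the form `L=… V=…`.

2πR = 2π·15 = 94.247780
per-turn = √(94.247780² + 33²) = √(8882.6440 + 1089) = √9971.6440 = 99.858119
L = 5.75 × 99.858119 = 574.184185
V = π·1.5² × L = 7.068583 × 574.184185 = 4058.668840

L=574.184 V=4058.669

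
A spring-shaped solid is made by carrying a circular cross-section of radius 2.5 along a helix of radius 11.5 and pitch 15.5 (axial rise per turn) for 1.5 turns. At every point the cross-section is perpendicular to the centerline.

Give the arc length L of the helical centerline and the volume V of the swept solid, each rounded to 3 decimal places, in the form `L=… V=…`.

L=110.851 V=2176.547

2πR = 2π·11.5 = 72.256631
per-turn = √(72.256631² + 15.5²) = √(5221.0207 + 240.25) = √5461.2707 = 73.900411
L = 1.5 × 73.900411 = 110.850616
V = π·2.5² × L = 19.634954 × 110.850616 = 2176.546762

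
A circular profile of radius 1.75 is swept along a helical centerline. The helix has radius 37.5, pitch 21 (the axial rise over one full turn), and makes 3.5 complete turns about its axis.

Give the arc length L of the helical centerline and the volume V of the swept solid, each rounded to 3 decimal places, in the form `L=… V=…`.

2πR = 2π·37.5 = 235.619449
per-turn = √(235.619449² + 21²) = √(55516.5248 + 441) = √55957.5248 = 236.553429
L = 3.5 × 236.553429 = 827.937001
V = π·1.75² × L = 9.621128 × 827.937001 = 7965.687454

L=827.937 V=7965.687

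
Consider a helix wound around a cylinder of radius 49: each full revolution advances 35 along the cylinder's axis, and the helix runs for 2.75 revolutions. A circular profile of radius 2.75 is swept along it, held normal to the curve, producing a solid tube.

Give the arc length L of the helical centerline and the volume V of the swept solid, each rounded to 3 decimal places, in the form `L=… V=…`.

L=852.113 V=20244.742

2πR = 2π·49 = 307.876080
per-turn = √(307.876080² + 35²) = √(94787.6807 + 1225) = √96012.6807 = 309.859130
L = 2.75 × 309.859130 = 852.112608
V = π·2.75² × L = 23.758294 × 852.112608 = 20244.742251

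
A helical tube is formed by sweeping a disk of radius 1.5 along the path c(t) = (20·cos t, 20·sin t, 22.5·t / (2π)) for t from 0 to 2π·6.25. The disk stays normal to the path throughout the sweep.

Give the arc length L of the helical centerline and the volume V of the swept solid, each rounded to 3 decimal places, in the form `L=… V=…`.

2πR = 2π·20 = 125.663706
per-turn = √(125.663706² + 22.5²) = √(15791.3670 + 506.25) = √16297.6170 = 127.662121
L = 6.25 × 127.662121 = 797.888254
V = π·1.5² × L = 7.068583 × 797.888254 = 5639.939723

L=797.888 V=5639.940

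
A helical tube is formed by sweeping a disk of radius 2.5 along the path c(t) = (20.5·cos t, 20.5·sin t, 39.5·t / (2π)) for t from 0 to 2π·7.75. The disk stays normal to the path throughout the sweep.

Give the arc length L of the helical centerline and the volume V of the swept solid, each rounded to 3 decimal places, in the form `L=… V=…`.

L=1044.125 V=20501.353

2πR = 2π·20.5 = 128.805299
per-turn = √(128.805299² + 39.5²) = √(16590.8050 + 1560.25) = √18151.0550 = 134.725851
L = 7.75 × 134.725851 = 1044.125347
V = π·2.5² × L = 19.634954 × 1044.125347 = 20501.353253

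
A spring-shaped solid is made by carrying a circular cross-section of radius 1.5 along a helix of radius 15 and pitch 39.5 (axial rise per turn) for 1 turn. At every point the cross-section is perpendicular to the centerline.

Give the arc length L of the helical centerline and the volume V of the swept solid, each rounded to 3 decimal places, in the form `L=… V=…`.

L=102.190 V=722.342

2πR = 2π·15 = 94.247780
per-turn = √(94.247780² + 39.5²) = √(8882.6440 + 1560.25) = √10442.8940 = 102.190479
L = 1 × 102.190479 = 102.190479
V = π·1.5² × L = 7.068583 × 102.190479 = 722.341929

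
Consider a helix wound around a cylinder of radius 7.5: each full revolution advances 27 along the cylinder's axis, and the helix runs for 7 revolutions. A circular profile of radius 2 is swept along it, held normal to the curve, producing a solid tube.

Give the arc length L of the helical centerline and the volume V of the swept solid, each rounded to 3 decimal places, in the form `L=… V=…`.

L=380.175 V=4777.426

2πR = 2π·7.5 = 47.123890
per-turn = √(47.123890² + 27²) = √(2220.6610 + 729) = √2949.6610 = 54.310782
L = 7 × 54.310782 = 380.175471
V = π·2² × L = 12.566371 × 380.175471 = 4777.425863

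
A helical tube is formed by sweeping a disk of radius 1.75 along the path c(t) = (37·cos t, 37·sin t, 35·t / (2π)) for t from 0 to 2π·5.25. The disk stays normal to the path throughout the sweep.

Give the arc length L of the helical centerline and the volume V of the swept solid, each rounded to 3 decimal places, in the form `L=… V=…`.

L=1234.263 V=11875.004

2πR = 2π·37 = 232.477856
per-turn = √(232.477856² + 35²) = √(54045.9537 + 1225) = √55270.9537 = 235.097753
L = 5.25 × 235.097753 = 1234.263206
V = π·1.75² × L = 9.621128 × 1234.263206 = 11875.003674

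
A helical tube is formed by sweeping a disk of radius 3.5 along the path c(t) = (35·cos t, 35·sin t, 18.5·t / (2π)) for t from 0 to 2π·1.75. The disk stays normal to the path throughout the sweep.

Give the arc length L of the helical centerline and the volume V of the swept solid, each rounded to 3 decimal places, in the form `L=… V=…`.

2πR = 2π·35 = 219.911486
per-turn = √(219.911486² + 18.5²) = √(48361.0616 + 342.25) = √48703.3116 = 220.688268
L = 1.75 × 220.688268 = 386.204469
V = π·3.5² × L = 38.484510 × 386.204469 = 14862.889741

L=386.204 V=14862.890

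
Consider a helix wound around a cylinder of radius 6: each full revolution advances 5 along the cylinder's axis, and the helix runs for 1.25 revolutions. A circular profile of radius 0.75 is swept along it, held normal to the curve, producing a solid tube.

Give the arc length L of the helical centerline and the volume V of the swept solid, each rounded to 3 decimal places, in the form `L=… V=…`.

L=47.537 V=84.004

2πR = 2π·6 = 37.699112
per-turn = √(37.699112² + 5²) = √(1421.2230 + 25) = √1446.2230 = 38.029239
L = 1.25 × 38.029239 = 47.536549
V = π·0.75² × L = 1.767146 × 47.536549 = 84.004016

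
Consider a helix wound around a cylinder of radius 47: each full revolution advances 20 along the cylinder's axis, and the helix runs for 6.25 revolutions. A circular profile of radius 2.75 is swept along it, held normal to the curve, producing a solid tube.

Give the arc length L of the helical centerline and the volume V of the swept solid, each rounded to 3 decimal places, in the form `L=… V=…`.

L=1849.914 V=43950.794

2πR = 2π·47 = 295.309709
per-turn = √(295.309709² + 20²) = √(87207.8245 + 400) = √87607.8245 = 295.986190
L = 6.25 × 295.986190 = 1849.913686
V = π·2.75² × L = 23.758294 × 1849.913686 = 43950.794036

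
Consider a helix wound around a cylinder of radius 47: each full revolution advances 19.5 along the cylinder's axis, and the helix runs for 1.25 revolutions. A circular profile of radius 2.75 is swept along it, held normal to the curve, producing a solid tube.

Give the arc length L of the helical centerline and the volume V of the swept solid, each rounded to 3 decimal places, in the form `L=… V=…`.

L=369.941 V=8789.168

2πR = 2π·47 = 295.309709
per-turn = √(295.309709² + 19.5²) = √(87207.8245 + 380.25) = √87588.0745 = 295.952825
L = 1.25 × 295.952825 = 369.941031
V = π·2.75² × L = 23.758294 × 369.941031 = 8789.167940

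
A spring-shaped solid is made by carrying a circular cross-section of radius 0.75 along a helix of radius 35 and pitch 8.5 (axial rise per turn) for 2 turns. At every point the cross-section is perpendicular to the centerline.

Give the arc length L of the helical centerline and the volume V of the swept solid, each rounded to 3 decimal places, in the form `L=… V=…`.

L=440.151 V=777.812

2πR = 2π·35 = 219.911486
per-turn = √(219.911486² + 8.5²) = √(48361.0616 + 72.25) = √48433.3116 = 220.075695
L = 2 × 220.075695 = 440.151390
V = π·0.75² × L = 1.767146 × 440.151390 = 777.811710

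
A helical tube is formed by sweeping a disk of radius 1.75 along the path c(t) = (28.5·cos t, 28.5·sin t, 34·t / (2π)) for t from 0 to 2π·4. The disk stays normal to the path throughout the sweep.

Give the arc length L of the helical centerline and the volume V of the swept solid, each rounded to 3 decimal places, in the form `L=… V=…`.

L=729.080 V=7014.571

2πR = 2π·28.5 = 179.070781
per-turn = √(179.070781² + 34²) = √(32066.3447 + 1156) = √33222.3447 = 182.269978
L = 4 × 182.269978 = 729.079910
V = π·1.75² × L = 9.621128 × 729.079910 = 7014.570773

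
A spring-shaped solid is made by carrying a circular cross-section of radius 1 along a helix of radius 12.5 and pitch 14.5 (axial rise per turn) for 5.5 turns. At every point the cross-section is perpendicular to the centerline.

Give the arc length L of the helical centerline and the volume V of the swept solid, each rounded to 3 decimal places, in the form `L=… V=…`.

2πR = 2π·12.5 = 78.539816
per-turn = √(78.539816² + 14.5²) = √(6168.5028 + 210.25) = √6378.7528 = 79.867094
L = 5.5 × 79.867094 = 439.269019
V = π·1² × L = 3.141593 × 439.269019 = 1380.004322

L=439.269 V=1380.004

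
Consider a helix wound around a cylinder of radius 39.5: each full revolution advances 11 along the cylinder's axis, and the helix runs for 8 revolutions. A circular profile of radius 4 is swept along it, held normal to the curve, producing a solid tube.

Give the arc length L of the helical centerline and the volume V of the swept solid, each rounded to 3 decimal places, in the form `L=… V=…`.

L=1987.436 V=99899.417

2πR = 2π·39.5 = 248.185820
per-turn = √(248.185820² + 11²) = √(61596.2011 + 121) = √61717.2011 = 248.429469
L = 8 × 248.429469 = 1987.435752
V = π·4² × L = 50.265482 × 1987.435752 = 99899.416927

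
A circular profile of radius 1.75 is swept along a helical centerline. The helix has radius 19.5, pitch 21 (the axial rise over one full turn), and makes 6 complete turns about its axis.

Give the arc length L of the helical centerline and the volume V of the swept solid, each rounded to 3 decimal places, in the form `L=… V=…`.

L=745.853 V=7175.943

2πR = 2π·19.5 = 122.522113
per-turn = √(122.522113² + 21²) = √(15011.6683 + 441) = √15452.6683 = 124.308762
L = 6 × 124.308762 = 745.852572
V = π·1.75² × L = 9.621128 × 745.852572 = 7175.942689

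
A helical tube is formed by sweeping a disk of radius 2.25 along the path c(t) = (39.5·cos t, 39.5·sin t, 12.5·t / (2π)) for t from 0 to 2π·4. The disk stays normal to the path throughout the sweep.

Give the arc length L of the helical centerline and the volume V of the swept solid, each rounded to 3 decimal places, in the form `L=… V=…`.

L=994.002 V=15808.913

2πR = 2π·39.5 = 248.185820
per-turn = √(248.185820² + 12.5²) = √(61596.2011 + 156.25) = √61752.4511 = 248.500405
L = 4 × 248.500405 = 994.001618
V = π·2.25² × L = 15.904313 × 994.001618 = 15808.912669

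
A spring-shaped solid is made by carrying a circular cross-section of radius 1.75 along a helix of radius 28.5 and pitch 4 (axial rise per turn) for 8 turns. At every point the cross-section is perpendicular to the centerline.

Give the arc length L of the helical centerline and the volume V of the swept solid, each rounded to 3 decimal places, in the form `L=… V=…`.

2πR = 2π·28.5 = 179.070781
per-turn = √(179.070781² + 4²) = √(32066.3447 + 16) = √32082.3447 = 179.115451
L = 8 × 179.115451 = 1432.923606
V = π·1.75² × L = 9.621128 × 1432.923606 = 13786.340714

L=1432.924 V=13786.341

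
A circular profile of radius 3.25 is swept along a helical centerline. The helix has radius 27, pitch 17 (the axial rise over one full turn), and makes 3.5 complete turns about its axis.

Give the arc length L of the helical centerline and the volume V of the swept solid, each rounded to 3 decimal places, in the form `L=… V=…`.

L=596.735 V=19801.493

2πR = 2π·27 = 169.646003
per-turn = √(169.646003² + 17²) = √(28779.7664 + 289) = √29068.7664 = 170.495649
L = 3.5 × 170.495649 = 596.734773
V = π·3.25² × L = 33.183072 × 596.734773 = 19801.493164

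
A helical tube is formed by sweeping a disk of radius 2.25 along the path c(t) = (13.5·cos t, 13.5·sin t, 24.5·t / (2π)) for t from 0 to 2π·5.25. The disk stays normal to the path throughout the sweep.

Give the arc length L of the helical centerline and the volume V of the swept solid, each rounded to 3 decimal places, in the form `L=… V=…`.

2πR = 2π·13.5 = 84.823002
per-turn = √(84.823002² + 24.5²) = √(7194.9416 + 600.25) = √7795.1916 = 88.290382
L = 5.25 × 88.290382 = 463.524507
V = π·2.25² × L = 15.904313 × 463.524507 = 7372.038756

L=463.525 V=7372.039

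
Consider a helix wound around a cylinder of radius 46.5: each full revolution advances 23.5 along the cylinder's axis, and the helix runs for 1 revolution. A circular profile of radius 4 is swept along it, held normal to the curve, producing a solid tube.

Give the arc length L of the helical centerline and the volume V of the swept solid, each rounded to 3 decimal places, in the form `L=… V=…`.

L=293.112 V=14733.400

2πR = 2π·46.5 = 292.168117
per-turn = √(292.168117² + 23.5²) = √(85362.2085 + 552.25) = √85914.4585 = 293.111683
L = 1 × 293.111683 = 293.111683
V = π·4² × L = 50.265482 × 293.111683 = 14733.400139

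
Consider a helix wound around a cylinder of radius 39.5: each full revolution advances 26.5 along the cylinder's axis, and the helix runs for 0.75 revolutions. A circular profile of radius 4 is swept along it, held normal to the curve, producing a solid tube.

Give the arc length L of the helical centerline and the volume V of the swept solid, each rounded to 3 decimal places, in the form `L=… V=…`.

L=187.197 V=9409.569

2πR = 2π·39.5 = 248.185820
per-turn = √(248.185820² + 26.5²) = √(61596.2011 + 702.25) = √62298.4511 = 249.596577
L = 0.75 × 249.596577 = 187.197432
V = π·4² × L = 50.265482 × 187.197432 = 9409.569258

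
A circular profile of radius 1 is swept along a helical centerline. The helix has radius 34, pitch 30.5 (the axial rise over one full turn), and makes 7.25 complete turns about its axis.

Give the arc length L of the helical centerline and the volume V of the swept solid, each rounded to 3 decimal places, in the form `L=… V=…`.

L=1564.511 V=4915.055

2πR = 2π·34 = 213.628300
per-turn = √(213.628300² + 30.5²) = √(45637.0508 + 930.25) = √46567.3008 = 215.794580
L = 7.25 × 215.794580 = 1564.510705
V = π·1² × L = 3.141593 × 1564.510705 = 4915.055337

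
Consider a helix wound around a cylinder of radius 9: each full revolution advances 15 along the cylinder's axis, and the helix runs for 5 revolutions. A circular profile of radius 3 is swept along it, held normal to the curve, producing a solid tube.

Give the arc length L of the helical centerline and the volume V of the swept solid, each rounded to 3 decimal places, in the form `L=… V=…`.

L=292.521 V=8270.849

2πR = 2π·9 = 56.548668
per-turn = √(56.548668² + 15²) = √(3197.7518 + 225) = √3422.7518 = 58.504289
L = 5 × 58.504289 = 292.521445
V = π·3² × L = 28.274334 × 292.521445 = 8270.848997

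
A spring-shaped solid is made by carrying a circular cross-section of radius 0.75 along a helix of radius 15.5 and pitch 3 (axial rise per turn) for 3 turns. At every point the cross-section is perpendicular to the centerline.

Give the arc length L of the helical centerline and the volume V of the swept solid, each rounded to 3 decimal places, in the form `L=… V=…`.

L=292.307 V=516.549

2πR = 2π·15.5 = 97.389372
per-turn = √(97.389372² + 3²) = √(9484.6898 + 9) = √9493.6898 = 97.435568
L = 3 × 97.435568 = 292.306703
V = π·0.75² × L = 1.767146 × 292.306703 = 516.548582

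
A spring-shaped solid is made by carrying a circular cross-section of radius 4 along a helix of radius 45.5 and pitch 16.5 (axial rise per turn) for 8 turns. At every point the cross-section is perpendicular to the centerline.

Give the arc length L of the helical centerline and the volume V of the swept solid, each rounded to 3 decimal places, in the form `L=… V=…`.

L=2290.886 V=115152.465

2πR = 2π·45.5 = 285.884931
per-turn = √(285.884931² + 16.5²) = √(81730.1940 + 272.25) = √82002.4440 = 286.360689
L = 8 × 286.360689 = 2290.885510
V = π·4² × L = 50.265482 × 2290.885510 = 115152.465404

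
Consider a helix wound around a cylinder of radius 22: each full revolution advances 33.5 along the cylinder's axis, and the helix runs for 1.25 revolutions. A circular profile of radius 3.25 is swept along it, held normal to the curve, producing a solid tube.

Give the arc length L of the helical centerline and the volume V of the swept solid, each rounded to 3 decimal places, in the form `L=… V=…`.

L=177.789 V=5899.598

2πR = 2π·22 = 138.230077
per-turn = √(138.230077² + 33.5²) = √(19107.5541 + 1122.25) = √20229.8041 = 142.231516
L = 1.25 × 142.231516 = 177.789395
V = π·3.25² × L = 33.183072 × 177.789395 = 5899.598363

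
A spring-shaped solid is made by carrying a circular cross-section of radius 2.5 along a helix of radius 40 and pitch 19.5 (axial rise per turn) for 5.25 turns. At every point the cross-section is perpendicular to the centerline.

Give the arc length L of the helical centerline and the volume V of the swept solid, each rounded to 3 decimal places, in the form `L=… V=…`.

L=1323.434 V=25985.576

2πR = 2π·40 = 251.327412
per-turn = √(251.327412² + 19.5²) = √(63165.4682 + 380.25) = √63545.7182 = 252.082761
L = 5.25 × 252.082761 = 1323.434493
V = π·2.5² × L = 19.634954 × 1323.434493 = 25985.575502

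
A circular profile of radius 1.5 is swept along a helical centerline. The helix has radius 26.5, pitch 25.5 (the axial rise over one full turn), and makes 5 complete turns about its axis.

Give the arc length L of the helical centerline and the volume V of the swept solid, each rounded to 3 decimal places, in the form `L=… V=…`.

L=842.229 V=5953.364

2πR = 2π·26.5 = 166.504411
per-turn = √(166.504411² + 25.5²) = √(27723.7188 + 650.25) = √28373.9688 = 168.445744
L = 5 × 168.445744 = 842.228721
V = π·1.5² × L = 7.068583 × 842.228721 = 5953.364018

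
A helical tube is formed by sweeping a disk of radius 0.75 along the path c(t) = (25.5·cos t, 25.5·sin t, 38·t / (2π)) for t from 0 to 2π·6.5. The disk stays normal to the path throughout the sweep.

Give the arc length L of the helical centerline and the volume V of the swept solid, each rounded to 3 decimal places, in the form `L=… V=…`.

L=1070.328 V=1891.426

2πR = 2π·25.5 = 160.221225
per-turn = √(160.221225² + 38²) = √(25670.8410 + 1444) = √27114.8410 = 164.665847
L = 6.5 × 164.665847 = 1070.328003
V = π·0.75² × L = 1.767146 × 1070.328003 = 1891.425708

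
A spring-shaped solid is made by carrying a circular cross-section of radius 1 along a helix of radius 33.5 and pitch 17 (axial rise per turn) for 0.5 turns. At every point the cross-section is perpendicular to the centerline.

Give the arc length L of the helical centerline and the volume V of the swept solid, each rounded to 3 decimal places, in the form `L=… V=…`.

L=105.586 V=331.708

2πR = 2π·33.5 = 210.486708
per-turn = √(210.486708² + 17²) = √(44304.6542 + 289) = √44593.6542 = 211.172096
L = 0.5 × 211.172096 = 105.586048
V = π·1² × L = 3.141593 × 105.586048 = 331.708353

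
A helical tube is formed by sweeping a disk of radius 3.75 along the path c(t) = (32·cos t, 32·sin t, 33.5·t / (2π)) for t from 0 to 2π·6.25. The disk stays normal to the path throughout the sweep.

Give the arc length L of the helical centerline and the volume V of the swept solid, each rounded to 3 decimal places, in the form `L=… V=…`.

2πR = 2π·32 = 201.061930
per-turn = √(201.061930² + 33.5²) = √(40425.8996 + 1122.25) = √41548.1496 = 203.833632
L = 6.25 × 203.833632 = 1273.960201
V = π·3.75² × L = 44.178647 × 1273.960201 = 56281.837637

L=1273.960 V=56281.838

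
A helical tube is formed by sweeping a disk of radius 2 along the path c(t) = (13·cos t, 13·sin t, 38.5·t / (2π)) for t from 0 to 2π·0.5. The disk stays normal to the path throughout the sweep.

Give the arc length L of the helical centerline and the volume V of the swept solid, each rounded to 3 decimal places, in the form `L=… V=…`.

L=45.150 V=567.372

2πR = 2π·13 = 81.681409
per-turn = √(81.681409² + 38.5²) = √(6671.8526 + 1482.25) = √8154.1026 = 90.300070
L = 0.5 × 90.300070 = 45.150035
V = π·2² × L = 12.566371 × 45.150035 = 567.372071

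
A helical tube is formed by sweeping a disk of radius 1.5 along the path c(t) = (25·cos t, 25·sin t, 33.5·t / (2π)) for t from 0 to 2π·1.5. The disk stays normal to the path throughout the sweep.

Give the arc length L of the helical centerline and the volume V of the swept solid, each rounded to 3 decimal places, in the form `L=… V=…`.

L=240.918 V=1702.951

2πR = 2π·25 = 157.079633
per-turn = √(157.079633² + 33.5²) = √(24674.0110 + 1122.25) = √25796.2610 = 160.612145
L = 1.5 × 160.612145 = 240.918217
V = π·1.5² × L = 7.068583 × 240.918217 = 1702.950526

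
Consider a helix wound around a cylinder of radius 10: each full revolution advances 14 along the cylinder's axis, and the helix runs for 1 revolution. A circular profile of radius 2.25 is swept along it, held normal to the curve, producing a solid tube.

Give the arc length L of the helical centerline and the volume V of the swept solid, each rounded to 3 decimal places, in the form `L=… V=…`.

2πR = 2π·10 = 62.831853
per-turn = √(62.831853² + 14²) = √(3947.8418 + 196) = √4143.8418 = 64.372679
L = 1 × 64.372679 = 64.372679
V = π·2.25² × L = 15.904313 × 64.372679 = 1023.803218

L=64.373 V=1023.803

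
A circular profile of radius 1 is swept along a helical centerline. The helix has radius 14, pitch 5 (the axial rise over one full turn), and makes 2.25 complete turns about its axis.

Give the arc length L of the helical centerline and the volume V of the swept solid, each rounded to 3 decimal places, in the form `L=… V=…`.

2πR = 2π·14 = 87.964594
per-turn = √(87.964594² + 5²) = √(7737.7699 + 25) = √7762.7699 = 88.106582
L = 2.25 × 88.106582 = 198.239810
V = π·1² × L = 3.141593 × 198.239810 = 622.788732

L=198.240 V=622.789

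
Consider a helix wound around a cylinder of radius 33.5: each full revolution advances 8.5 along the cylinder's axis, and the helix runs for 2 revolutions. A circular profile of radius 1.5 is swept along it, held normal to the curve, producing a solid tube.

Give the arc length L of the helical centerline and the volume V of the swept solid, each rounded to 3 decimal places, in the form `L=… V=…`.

2πR = 2π·33.5 = 210.486708
per-turn = √(210.486708² + 8.5²) = √(44304.6542 + 72.25) = √44376.9042 = 210.658264
L = 2 × 210.658264 = 421.316528
V = π·1.5² × L = 7.068583 × 421.316528 = 2978.111045

L=421.317 V=2978.111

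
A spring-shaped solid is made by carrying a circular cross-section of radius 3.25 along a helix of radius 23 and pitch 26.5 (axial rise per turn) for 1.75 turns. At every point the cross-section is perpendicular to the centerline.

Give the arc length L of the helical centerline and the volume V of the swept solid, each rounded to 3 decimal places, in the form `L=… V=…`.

L=257.115 V=8531.867

2πR = 2π·23 = 144.513262
per-turn = √(144.513262² + 26.5²) = √(20884.0829 + 702.25) = √21586.3329 = 146.922881
L = 1.75 × 146.922881 = 257.115041
V = π·3.25² × L = 33.183072 × 257.115041 = 8531.867037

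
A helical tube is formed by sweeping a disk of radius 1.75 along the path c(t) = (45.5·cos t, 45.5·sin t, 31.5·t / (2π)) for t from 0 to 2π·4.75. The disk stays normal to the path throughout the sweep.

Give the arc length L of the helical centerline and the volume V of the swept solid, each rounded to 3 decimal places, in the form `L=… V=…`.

2πR = 2π·45.5 = 285.884931
per-turn = √(285.884931² + 31.5²) = √(81730.1940 + 992.25) = √82722.4440 = 287.615097
L = 4.75 × 287.615097 = 1366.171711
V = π·1.75² × L = 9.621128 × 1366.171711 = 13144.112220

L=1366.172 V=13144.112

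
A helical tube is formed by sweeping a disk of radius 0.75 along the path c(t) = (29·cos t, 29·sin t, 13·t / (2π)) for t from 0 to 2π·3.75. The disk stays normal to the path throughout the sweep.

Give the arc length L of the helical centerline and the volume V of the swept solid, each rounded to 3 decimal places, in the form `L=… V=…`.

2πR = 2π·29 = 182.212374
per-turn = √(182.212374² + 13²) = √(33201.3492 + 169) = √33370.3492 = 182.675530
L = 3.75 × 182.675530 = 685.033237
V = π·0.75² × L = 1.767146 × 685.033237 = 1210.553654

L=685.033 V=1210.554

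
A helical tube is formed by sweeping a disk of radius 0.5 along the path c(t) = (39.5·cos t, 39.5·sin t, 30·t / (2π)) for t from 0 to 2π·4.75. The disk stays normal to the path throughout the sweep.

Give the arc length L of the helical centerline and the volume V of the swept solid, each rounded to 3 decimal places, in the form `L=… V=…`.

L=1187.464 V=932.632

2πR = 2π·39.5 = 248.185820
per-turn = √(248.185820² + 30²) = √(61596.2011 + 900) = √62496.2011 = 249.992402
L = 4.75 × 249.992402 = 1187.463910
V = π·0.5² × L = 0.785398 × 1187.463910 = 932.631974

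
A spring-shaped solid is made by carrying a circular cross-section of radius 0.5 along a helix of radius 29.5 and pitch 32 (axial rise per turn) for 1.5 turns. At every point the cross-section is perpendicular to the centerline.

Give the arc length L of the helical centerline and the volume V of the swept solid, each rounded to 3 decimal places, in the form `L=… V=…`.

2πR = 2π·29.5 = 185.353967
per-turn = √(185.353967² + 32²) = √(34356.0929 + 1024) = √35380.0929 = 188.095967
L = 1.5 × 188.095967 = 282.143951
V = π·0.5² × L = 0.785398 × 282.143951 = 221.595341

L=282.144 V=221.595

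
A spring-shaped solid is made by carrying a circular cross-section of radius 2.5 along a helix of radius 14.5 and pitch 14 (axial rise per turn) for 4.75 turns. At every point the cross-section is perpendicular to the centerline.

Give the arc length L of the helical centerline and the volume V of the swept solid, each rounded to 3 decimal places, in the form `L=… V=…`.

L=437.834 V=8596.850

2πR = 2π·14.5 = 91.106187
per-turn = √(91.106187² + 14²) = √(8300.3373 + 196) = √8496.3373 = 92.175579
L = 4.75 × 92.175579 = 437.833999
V = π·2.5² × L = 19.634954 × 437.833999 = 8596.850460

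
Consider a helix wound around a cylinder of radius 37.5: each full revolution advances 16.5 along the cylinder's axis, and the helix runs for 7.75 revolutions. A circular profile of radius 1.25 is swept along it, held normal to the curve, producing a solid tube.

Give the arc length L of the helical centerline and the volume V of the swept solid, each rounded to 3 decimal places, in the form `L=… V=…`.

2πR = 2π·37.5 = 235.619449
per-turn = √(235.619449² + 16.5²) = √(55516.5248 + 272.25) = √55788.7748 = 236.196475
L = 7.75 × 236.196475 = 1830.522680
V = π·1.25² × L = 4.908739 × 1830.522680 = 8985.557196

L=1830.523 V=8985.557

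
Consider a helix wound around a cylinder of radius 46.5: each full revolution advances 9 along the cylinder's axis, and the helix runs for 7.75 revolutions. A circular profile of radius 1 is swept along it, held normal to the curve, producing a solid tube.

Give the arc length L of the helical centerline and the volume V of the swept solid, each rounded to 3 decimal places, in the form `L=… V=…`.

L=2265.377 V=7116.892

2πR = 2π·46.5 = 292.168117
per-turn = √(292.168117² + 9²) = √(85362.2085 + 81) = √85443.2085 = 292.306703
L = 7.75 × 292.306703 = 2265.376946
V = π·1² × L = 3.141593 × 2265.376946 = 7116.891572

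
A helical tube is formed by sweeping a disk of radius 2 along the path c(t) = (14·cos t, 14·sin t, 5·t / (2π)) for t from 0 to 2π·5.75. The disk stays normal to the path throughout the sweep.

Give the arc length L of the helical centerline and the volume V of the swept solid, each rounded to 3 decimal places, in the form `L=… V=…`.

L=506.613 V=6366.285

2πR = 2π·14 = 87.964594
per-turn = √(87.964594² + 5²) = √(7737.7699 + 25) = √7762.7699 = 88.106582
L = 5.75 × 88.106582 = 506.612848
V = π·2² × L = 12.566371 × 506.612848 = 6366.284811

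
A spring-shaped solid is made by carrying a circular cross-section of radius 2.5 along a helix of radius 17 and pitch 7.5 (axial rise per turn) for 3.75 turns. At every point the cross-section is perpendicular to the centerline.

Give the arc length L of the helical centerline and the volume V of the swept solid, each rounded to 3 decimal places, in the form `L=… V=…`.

2πR = 2π·17 = 106.814150
per-turn = √(106.814150² + 7.5²) = √(11409.2627 + 56.25) = √11465.5127 = 107.077134
L = 3.75 × 107.077134 = 401.539254
V = π·2.5² × L = 19.634954 × 401.539254 = 7884.204807

L=401.539 V=7884.205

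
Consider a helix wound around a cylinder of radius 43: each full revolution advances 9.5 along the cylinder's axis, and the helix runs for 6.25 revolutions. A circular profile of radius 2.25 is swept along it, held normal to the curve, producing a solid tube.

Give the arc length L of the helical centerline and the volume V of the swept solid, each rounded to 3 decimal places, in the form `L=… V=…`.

2πR = 2π·43 = 270.176968
per-turn = √(270.176968² + 9.5²) = √(72995.5942 + 90.25) = √73085.8442 = 270.343937
L = 6.25 × 270.343937 = 1689.649605
V = π·2.25² × L = 15.904313 × 1689.649605 = 26872.715853

L=1689.650 V=26872.716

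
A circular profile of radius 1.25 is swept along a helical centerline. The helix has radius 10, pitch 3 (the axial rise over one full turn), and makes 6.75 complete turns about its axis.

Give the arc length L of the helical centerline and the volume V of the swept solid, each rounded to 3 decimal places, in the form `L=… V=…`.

2πR = 2π·10 = 62.831853
per-turn = √(62.831853² + 3²) = √(3947.8418 + 9) = √3956.8418 = 62.903432
L = 6.75 × 62.903432 = 424.598166
V = π·1.25² × L = 4.908739 × 424.598166 = 2084.241374

L=424.598 V=2084.241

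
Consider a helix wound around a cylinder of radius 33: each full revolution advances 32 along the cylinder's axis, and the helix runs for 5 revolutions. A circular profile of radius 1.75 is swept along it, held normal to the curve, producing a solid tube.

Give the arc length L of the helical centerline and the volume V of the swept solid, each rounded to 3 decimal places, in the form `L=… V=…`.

L=1048.999 V=10092.558

2πR = 2π·33 = 207.345115
per-turn = √(207.345115² + 32²) = √(42991.9968 + 1024) = √44015.9968 = 209.799897
L = 5 × 209.799897 = 1048.999485
V = π·1.75² × L = 9.621128 × 1048.999485 = 10092.557793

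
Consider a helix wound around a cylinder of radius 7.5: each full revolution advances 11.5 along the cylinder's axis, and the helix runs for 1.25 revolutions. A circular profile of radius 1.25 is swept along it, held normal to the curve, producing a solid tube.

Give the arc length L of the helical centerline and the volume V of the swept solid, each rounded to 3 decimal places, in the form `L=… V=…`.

2πR = 2π·7.5 = 47.123890
per-turn = √(47.123890² + 11.5²) = √(2220.6610 + 132.25) = √2352.9110 = 48.506814
L = 1.25 × 48.506814 = 60.633517
V = π·1.25² × L = 4.908739 × 60.633517 = 297.634082

L=60.634 V=297.634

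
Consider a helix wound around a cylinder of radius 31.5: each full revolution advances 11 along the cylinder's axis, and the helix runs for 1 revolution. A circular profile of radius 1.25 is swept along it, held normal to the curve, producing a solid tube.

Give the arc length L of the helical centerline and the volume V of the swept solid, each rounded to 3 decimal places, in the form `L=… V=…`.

2πR = 2π·31.5 = 197.920337
per-turn = √(197.920337² + 11²) = √(39172.4599 + 121) = √39293.4599 = 198.225780
L = 1 × 198.225780 = 198.225780
V = π·1.25² × L = 4.908739 × 198.225780 = 973.038522

L=198.226 V=973.039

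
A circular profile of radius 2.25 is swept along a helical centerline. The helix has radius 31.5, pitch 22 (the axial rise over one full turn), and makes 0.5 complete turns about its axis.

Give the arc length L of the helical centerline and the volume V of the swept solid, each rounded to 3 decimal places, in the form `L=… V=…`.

2πR = 2π·31.5 = 197.920337
per-turn = √(197.920337² + 22²) = √(39172.4599 + 484) = √39656.4599 = 199.139298
L = 0.5 × 199.139298 = 99.569649
V = π·2.25² × L = 15.904313 × 99.569649 = 1583.586841

L=99.570 V=1583.587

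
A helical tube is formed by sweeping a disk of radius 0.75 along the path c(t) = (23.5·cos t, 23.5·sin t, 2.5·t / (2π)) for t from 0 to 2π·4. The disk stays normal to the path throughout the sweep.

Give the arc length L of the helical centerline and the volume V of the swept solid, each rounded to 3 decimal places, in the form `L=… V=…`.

L=590.704 V=1043.860

2πR = 2π·23.5 = 147.654855
per-turn = √(147.654855² + 2.5²) = √(21801.9561 + 6.25) = √21808.2061 = 147.676017
L = 4 × 147.676017 = 590.704070
V = π·0.75² × L = 1.767146 × 590.704070 = 1043.860256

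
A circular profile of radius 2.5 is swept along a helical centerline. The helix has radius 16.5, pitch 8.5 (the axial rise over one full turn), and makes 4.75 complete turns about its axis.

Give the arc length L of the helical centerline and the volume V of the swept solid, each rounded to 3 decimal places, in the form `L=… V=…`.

L=494.097 V=9701.572

2πR = 2π·16.5 = 103.672558
per-turn = √(103.672558² + 8.5²) = √(10747.9992 + 72.25) = √10820.2492 = 104.020427
L = 4.75 × 104.020427 = 494.097027
V = π·2.5² × L = 19.634954 × 494.097027 = 9701.572445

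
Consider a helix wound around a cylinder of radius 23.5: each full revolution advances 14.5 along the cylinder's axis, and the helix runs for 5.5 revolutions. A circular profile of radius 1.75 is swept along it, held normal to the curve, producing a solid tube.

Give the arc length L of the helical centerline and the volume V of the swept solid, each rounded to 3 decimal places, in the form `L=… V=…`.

L=816.008 V=7850.918

2πR = 2π·23.5 = 147.654855
per-turn = √(147.654855² + 14.5²) = √(21801.9561 + 210.25) = √22012.2061 = 148.365111
L = 5.5 × 148.365111 = 816.008110
V = π·1.75² × L = 9.621128 × 816.008110 = 7850.918066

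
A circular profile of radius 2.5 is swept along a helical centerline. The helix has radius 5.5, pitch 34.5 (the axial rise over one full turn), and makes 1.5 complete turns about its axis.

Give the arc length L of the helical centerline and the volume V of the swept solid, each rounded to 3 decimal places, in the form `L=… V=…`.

2πR = 2π·5.5 = 34.557519
per-turn = √(34.557519² + 34.5²) = √(1194.2221 + 1190.25) = √2384.4721 = 48.831057
L = 1.5 × 48.831057 = 73.246586
V = π·2.5² × L = 19.634954 × 73.246586 = 1438.193345

L=73.247 V=1438.193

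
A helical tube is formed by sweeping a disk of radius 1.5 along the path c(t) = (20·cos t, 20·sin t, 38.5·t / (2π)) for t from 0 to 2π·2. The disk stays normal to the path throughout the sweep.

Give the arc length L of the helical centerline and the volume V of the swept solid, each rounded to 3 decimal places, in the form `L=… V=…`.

L=262.858 V=1858.036

2πR = 2π·20 = 125.663706
per-turn = √(125.663706² + 38.5²) = √(15791.3670 + 1482.25) = √17273.6170 = 131.429133
L = 2 × 131.429133 = 262.858266
V = π·1.5² × L = 7.068583 × 262.858266 = 1858.035596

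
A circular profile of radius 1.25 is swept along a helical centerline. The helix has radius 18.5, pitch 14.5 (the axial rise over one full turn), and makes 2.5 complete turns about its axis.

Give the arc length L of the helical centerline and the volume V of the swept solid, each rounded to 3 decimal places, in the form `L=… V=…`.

L=292.850 V=1437.522

2πR = 2π·18.5 = 116.238928
per-turn = √(116.238928² + 14.5²) = √(13511.4884 + 210.25) = √13721.7384 = 117.139824
L = 2.5 × 117.139824 = 292.849561
V = π·1.25² × L = 4.908739 × 292.849561 = 1437.521919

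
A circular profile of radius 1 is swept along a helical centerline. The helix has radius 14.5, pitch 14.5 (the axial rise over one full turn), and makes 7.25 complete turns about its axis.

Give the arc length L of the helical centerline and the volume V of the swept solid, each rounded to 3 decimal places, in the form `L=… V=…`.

2πR = 2π·14.5 = 91.106187
per-turn = √(91.106187² + 14.5²) = √(8300.3373 + 210.25) = √8510.5873 = 92.252844
L = 7.25 × 92.252844 = 668.833122
V = π·1² × L = 3.141593 × 668.833122 = 2101.201222

L=668.833 V=2101.201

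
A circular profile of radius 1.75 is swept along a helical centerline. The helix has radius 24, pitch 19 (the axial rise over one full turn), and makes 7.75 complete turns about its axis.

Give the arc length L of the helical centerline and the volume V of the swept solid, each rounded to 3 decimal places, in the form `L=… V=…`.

2πR = 2π·24 = 150.796447
per-turn = √(150.796447² + 19²) = √(22739.5685 + 361) = √23100.5685 = 151.988712
L = 7.75 × 151.988712 = 1177.912517
V = π·1.75² × L = 9.621128 × 1177.912517 = 11332.846513

L=1177.913 V=11332.847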